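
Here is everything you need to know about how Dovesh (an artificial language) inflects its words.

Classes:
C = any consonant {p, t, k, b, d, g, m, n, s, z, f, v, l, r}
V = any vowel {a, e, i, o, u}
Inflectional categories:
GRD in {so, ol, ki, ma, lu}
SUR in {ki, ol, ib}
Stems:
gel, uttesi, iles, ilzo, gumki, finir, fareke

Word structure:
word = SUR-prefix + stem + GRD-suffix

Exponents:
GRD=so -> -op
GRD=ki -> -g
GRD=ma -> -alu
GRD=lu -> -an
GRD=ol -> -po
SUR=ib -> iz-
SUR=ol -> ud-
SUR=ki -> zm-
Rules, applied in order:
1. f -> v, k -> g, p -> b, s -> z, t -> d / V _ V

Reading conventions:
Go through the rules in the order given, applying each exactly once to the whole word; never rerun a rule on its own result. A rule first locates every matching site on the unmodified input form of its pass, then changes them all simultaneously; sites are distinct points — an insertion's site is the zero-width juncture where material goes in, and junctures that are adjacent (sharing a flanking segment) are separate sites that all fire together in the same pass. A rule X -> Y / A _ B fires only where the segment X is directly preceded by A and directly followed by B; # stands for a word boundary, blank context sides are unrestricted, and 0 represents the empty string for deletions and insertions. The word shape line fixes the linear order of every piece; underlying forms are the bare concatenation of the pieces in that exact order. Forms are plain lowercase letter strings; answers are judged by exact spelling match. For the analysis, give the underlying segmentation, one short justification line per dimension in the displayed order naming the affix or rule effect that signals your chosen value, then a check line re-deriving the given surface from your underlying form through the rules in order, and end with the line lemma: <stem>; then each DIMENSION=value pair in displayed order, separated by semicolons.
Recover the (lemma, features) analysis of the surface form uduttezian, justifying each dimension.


underlying: ud-uttesi-an
GRD=lu - signalled by the affix -an
SUR=ol - signalled by the affix ud-
check: uduttesian -> uduttezian
lemma: uttesi; GRD=lu; SUR=ol


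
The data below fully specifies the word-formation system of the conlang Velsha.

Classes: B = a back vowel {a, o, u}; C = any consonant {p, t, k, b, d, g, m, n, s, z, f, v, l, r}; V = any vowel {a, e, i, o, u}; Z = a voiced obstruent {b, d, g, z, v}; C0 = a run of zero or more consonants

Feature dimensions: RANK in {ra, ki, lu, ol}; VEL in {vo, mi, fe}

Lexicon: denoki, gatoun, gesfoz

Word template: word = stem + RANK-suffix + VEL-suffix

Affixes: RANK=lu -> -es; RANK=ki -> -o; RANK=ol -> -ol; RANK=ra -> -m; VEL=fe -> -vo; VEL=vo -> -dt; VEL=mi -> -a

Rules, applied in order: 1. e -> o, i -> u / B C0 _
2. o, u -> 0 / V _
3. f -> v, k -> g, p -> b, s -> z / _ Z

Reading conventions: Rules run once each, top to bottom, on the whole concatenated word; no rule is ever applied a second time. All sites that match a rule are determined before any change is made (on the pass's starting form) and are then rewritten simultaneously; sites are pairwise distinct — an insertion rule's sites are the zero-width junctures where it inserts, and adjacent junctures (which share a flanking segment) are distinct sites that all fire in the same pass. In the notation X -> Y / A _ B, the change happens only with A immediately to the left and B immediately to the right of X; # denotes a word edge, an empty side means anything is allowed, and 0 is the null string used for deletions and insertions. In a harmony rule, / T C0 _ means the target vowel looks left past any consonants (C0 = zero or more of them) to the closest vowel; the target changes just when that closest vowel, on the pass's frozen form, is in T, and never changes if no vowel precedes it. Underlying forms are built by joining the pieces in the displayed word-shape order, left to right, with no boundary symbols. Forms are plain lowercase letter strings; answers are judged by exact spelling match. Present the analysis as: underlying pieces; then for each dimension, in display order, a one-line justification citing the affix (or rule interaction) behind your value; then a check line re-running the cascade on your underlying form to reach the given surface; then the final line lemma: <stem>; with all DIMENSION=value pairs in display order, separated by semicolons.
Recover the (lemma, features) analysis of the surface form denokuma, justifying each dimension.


underlying: denoki-m-a
RANK=ra - signalled by the affix -m
VEL=mi - signalled by the affix -a
check: denokima -> denokuma -> denokuma -> denokuma
lemma: denoki; RANK=ra; VEL=mi


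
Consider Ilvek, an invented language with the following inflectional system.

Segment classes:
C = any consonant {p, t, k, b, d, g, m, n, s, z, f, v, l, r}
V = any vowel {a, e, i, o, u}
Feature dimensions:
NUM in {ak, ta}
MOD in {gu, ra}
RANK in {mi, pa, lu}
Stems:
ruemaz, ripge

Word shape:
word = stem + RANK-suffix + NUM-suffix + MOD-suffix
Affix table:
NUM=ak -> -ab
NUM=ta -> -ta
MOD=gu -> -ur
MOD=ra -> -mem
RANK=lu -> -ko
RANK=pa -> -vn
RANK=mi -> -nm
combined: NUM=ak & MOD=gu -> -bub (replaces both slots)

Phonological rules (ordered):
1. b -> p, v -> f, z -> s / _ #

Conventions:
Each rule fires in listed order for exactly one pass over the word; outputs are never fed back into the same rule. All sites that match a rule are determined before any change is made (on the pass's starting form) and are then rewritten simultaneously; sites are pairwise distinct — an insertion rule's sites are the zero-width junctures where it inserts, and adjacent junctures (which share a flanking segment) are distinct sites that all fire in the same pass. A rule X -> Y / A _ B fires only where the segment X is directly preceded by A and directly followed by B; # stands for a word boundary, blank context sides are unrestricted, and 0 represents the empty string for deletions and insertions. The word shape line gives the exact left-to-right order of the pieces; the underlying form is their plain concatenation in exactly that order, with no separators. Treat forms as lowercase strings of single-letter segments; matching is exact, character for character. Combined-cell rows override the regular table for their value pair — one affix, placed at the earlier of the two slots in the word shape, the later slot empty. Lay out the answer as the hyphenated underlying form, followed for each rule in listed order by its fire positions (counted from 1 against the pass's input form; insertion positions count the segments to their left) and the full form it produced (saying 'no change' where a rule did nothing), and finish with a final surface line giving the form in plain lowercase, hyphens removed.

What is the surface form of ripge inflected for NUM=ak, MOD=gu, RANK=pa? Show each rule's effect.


underlying: ripge-vn-bub
1. b -> p, v -> f, z -> s / _ #: fires at position(s) 10: ripgevnbup
surface: ripgevnbup


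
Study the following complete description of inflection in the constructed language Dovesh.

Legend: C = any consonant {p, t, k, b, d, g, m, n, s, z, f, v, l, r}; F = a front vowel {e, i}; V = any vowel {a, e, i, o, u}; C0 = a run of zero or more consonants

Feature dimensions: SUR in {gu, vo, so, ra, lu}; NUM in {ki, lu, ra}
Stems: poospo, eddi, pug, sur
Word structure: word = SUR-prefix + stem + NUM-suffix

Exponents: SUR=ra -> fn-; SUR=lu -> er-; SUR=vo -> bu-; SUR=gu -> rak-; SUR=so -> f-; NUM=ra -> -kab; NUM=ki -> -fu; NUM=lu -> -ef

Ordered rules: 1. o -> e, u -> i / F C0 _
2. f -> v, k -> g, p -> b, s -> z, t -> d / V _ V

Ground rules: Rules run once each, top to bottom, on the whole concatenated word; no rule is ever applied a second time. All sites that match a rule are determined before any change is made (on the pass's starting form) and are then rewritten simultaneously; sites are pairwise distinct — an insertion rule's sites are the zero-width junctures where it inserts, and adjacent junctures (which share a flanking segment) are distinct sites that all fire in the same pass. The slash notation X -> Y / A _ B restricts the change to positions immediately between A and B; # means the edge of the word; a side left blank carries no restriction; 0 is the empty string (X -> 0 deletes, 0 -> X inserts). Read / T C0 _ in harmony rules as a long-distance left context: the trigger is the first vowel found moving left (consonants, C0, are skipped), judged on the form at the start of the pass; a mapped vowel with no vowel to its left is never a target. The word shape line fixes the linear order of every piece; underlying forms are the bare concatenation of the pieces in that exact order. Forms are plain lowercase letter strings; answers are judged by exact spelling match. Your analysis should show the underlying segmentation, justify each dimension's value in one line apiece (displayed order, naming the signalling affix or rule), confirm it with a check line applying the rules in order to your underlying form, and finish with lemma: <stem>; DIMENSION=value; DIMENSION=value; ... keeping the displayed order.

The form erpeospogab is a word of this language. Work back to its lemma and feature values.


underlying: er-poospo-kab
SUR=lu - signalled by the affix er-
NUM=ra - signalled by the affix -kab
check: erpoospokab -> erpeospokab -> erpeospogab
lemma: poospo; SUR=lu; NUM=ra


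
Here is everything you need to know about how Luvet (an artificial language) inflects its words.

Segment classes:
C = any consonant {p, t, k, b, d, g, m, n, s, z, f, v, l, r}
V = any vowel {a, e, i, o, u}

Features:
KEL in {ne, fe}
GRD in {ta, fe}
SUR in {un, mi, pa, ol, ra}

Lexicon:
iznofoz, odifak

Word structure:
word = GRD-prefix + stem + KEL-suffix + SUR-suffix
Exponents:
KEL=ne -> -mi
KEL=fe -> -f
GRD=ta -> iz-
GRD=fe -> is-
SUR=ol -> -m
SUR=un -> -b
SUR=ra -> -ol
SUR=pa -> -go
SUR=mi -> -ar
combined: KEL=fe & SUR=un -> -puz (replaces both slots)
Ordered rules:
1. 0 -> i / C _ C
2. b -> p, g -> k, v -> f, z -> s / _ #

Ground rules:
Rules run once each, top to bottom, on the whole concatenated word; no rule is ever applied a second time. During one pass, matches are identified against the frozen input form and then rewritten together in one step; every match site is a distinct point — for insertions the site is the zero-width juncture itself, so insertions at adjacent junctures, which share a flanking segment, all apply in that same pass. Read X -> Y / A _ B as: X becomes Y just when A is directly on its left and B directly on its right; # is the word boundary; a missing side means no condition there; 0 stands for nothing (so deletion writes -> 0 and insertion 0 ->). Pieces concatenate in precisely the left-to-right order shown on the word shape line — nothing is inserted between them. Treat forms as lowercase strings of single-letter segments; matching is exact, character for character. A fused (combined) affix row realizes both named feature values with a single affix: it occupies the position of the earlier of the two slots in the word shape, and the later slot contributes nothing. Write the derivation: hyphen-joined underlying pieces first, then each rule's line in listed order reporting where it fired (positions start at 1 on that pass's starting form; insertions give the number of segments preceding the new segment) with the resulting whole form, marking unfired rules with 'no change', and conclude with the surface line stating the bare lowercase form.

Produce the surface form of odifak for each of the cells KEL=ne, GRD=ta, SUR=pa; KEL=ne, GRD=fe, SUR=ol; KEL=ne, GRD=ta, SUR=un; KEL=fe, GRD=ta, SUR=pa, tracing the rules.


cell KEL=ne, GRD=ta, SUR=pa:
underlying: iz-odifak-mi-go
1. 0 -> i / C _ C: inserts after position(s) 8: izodifakimigo
2. b -> p, g -> k, v -> f, z -> s / _ #: no change
surface: izodifakimigo

cell KEL=ne, GRD=fe, SUR=ol:
underlying: is-odifak-mi-m
1. 0 -> i / C _ C: inserts after position(s) 8: isodifakimim
2. b -> p, g -> k, v -> f, z -> s / _ #: no change
surface: isodifakimim

cell KEL=ne, GRD=ta, SUR=un:
underlying: iz-odifak-mi-b
1. 0 -> i / C _ C: inserts after position(s) 8: izodifakimib
2. b -> p, g -> k, v -> f, z -> s / _ #: fires at position(s) 12: izodifakimip
surface: izodifakimip

cell KEL=fe, GRD=ta, SUR=pa:
underlying: iz-odifak-f-go
1. 0 -> i / C _ C: inserts after position(s) 8, 9: izodifakifigo
2. b -> p, g -> k, v -> f, z -> s / _ #: no change
surface: izodifakifigo


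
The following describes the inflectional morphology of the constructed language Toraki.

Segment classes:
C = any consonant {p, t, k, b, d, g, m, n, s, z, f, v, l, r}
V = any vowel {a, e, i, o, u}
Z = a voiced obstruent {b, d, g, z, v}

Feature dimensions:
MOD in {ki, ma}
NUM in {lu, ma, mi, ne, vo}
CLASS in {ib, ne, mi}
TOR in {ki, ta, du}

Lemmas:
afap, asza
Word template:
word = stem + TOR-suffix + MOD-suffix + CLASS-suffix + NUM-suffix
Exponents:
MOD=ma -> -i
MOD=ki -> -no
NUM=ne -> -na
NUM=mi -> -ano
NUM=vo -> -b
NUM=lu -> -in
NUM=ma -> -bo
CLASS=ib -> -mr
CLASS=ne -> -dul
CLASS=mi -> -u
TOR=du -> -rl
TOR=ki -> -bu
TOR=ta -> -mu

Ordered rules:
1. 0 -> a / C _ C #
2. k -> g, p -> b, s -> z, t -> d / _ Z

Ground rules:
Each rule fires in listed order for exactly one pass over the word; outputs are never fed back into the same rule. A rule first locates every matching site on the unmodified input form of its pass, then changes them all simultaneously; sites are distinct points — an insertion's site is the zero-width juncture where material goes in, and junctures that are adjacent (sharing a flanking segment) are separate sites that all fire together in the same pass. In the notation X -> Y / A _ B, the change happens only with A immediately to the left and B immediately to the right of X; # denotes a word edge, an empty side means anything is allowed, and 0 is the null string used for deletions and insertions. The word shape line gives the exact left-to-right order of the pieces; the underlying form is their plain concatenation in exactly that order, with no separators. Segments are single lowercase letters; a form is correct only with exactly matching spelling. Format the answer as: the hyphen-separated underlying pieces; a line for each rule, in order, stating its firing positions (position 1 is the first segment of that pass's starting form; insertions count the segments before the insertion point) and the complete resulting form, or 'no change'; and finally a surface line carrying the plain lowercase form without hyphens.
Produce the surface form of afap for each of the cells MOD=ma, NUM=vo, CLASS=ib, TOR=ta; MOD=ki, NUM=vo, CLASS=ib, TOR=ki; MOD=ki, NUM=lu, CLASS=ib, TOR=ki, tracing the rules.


cell MOD=ma, NUM=vo, CLASS=ib, TOR=ta:
underlying: afap-mu-i-mr-b
1. 0 -> a / C _ C #: inserts after position(s) 9: afapmuimrab
2. k -> g, p -> b, s -> z, t -> d / _ Z: no change
surface: afapmuimrab

cell MOD=ki, NUM=vo, CLASS=ib, TOR=ki:
underlying: afap-bu-no-mr-b
1. 0 -> a / C _ C #: inserts after position(s) 10: afapbunomrab
2. k -> g, p -> b, s -> z, t -> d / _ Z: fires at position(s) 4: afabbunomrab
surface: afabbunomrab

cell MOD=ki, NUM=lu, CLASS=ib, TOR=ki:
underlying: afap-bu-no-mr-in
1. 0 -> a / C _ C #: no change
2. k -> g, p -> b, s -> z, t -> d / _ Z: fires at position(s) 4: afabbunomrin
surface: afabbunomrin


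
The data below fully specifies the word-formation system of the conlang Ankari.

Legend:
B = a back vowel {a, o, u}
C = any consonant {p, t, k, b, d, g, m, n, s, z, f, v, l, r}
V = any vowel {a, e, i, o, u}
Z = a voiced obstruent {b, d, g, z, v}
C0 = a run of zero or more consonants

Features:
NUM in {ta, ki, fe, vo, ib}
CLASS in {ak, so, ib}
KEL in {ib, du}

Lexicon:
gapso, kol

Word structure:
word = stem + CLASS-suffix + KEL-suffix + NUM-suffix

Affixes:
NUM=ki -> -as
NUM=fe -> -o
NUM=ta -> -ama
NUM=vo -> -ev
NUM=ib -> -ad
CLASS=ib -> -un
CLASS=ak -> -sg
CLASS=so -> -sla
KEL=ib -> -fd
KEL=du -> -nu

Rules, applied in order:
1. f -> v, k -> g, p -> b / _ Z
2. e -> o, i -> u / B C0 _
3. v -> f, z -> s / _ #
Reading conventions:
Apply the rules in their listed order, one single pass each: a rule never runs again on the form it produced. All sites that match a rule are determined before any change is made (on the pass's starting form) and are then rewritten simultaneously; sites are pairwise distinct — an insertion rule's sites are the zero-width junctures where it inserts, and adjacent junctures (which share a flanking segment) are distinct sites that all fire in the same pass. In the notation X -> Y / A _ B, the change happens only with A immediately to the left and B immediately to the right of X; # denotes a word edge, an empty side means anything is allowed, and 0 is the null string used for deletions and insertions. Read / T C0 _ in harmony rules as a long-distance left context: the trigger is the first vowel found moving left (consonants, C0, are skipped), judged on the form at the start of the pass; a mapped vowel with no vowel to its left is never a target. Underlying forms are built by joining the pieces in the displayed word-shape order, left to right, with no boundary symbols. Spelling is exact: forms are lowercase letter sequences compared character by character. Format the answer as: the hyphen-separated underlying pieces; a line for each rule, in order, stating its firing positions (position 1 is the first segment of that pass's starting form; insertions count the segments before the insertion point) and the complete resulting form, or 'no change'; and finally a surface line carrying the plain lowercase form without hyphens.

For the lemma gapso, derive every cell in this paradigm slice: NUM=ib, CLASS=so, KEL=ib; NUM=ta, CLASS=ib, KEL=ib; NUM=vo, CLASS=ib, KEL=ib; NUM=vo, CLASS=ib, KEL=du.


cell NUM=ib, CLASS=so, KEL=ib:
underlying: gapso-sla-fd-ad
1. f -> v, k -> g, p -> b / _ Z: fires at position(s) 9: gapsoslavdad
2. e -> o, i -> u / B C0 _: no change
3. v -> f, z -> s / _ #: no change
surface: gapsoslavdad

cell NUM=ta, CLASS=ib, KEL=ib:
underlying: gapso-un-fd-ama
1. f -> v, k -> g, p -> b / _ Z: fires at position(s) 8: gapsounvdama
2. e -> o, i -> u / B C0 _: no change
3. v -> f, z -> s / _ #: no change
surface: gapsounvdama

cell NUM=vo, CLASS=ib, KEL=ib:
underlying: gapso-un-fd-ev
1. f -> v, k -> g, p -> b / _ Z: fires at position(s) 8: gapsounvdev
2. e -> o, i -> u / B C0 _: fires at position(s) 10: gapsounvdov
3. v -> f, z -> s / _ #: fires at position(s) 11: gapsounvdof
surface: gapsounvdof

cell NUM=vo, CLASS=ib, KEL=du:
underlying: gapso-un-nu-ev
1. f -> v, k -> g, p -> b / _ Z: no change
2. e -> o, i -> u / B C0 _: fires at position(s) 10: gapsounnuov
3. v -> f, z -> s / _ #: fires at position(s) 11: gapsounnuof
surface: gapsounnuof


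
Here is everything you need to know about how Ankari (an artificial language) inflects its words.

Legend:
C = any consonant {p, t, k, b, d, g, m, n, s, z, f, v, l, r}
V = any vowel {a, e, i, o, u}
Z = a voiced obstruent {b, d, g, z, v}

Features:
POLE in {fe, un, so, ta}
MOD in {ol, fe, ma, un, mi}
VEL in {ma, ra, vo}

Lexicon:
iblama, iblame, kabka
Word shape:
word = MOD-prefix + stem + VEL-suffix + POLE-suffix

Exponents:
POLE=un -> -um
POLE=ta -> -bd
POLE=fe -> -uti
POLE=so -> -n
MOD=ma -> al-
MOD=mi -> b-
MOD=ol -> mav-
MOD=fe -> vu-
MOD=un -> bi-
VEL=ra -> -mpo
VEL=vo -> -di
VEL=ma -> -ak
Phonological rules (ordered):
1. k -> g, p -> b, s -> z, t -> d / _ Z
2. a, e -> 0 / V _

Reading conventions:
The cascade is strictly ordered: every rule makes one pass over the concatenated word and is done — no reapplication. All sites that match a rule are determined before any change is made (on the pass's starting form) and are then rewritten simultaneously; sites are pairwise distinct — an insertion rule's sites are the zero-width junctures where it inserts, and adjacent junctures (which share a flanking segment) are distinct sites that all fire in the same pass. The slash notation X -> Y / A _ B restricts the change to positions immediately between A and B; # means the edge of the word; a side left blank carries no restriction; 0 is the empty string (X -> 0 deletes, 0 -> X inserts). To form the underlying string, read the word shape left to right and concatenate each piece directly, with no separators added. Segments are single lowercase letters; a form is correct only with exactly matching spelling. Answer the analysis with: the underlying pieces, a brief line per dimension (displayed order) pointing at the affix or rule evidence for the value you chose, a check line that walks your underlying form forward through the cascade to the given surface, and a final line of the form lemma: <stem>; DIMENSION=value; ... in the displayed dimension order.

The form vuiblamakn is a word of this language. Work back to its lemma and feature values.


underlying: vu-iblama-ak-n
POLE=so - signalled by the affix -n
MOD=fe - signalled by the affix vu-
VEL=ma - signalled by the affix -ak
check: vuiblamaakn -> vuiblamaakn -> vuiblamakn
lemma: iblama; POLE=so; MOD=fe; VEL=ma


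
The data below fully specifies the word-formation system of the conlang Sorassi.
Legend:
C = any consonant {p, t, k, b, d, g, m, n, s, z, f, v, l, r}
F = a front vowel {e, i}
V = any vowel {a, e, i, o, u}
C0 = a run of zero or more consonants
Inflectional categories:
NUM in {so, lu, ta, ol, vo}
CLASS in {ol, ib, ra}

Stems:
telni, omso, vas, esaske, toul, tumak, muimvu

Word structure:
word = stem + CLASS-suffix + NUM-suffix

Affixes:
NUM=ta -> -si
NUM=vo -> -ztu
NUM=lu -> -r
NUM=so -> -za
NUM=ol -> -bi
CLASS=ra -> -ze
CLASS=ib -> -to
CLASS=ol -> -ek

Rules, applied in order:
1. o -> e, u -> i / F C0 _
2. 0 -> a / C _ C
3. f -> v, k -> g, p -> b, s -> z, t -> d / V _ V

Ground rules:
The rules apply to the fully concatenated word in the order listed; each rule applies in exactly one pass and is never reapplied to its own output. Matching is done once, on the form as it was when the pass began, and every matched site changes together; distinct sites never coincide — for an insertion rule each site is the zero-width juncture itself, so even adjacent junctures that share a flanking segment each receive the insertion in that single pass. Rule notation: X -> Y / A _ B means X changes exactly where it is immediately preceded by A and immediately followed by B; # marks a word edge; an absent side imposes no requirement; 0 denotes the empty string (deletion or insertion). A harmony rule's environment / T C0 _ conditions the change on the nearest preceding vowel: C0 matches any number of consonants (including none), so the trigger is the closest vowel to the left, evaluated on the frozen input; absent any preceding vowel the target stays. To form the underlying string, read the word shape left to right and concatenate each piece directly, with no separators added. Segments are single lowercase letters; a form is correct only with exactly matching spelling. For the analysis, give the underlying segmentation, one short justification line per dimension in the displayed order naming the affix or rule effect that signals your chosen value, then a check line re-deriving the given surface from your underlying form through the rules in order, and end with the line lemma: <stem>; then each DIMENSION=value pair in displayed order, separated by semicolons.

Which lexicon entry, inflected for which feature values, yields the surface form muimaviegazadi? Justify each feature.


underlying: muimvu-ek-ztu
NUM=vo - signalled by the affix -ztu
CLASS=ol - signalled by the affix -ek
check: muimvuekztu -> muimviekzti -> muimaviekazati -> muimaviegazadi
lemma: muimvu; NUM=vo; CLASS=ol


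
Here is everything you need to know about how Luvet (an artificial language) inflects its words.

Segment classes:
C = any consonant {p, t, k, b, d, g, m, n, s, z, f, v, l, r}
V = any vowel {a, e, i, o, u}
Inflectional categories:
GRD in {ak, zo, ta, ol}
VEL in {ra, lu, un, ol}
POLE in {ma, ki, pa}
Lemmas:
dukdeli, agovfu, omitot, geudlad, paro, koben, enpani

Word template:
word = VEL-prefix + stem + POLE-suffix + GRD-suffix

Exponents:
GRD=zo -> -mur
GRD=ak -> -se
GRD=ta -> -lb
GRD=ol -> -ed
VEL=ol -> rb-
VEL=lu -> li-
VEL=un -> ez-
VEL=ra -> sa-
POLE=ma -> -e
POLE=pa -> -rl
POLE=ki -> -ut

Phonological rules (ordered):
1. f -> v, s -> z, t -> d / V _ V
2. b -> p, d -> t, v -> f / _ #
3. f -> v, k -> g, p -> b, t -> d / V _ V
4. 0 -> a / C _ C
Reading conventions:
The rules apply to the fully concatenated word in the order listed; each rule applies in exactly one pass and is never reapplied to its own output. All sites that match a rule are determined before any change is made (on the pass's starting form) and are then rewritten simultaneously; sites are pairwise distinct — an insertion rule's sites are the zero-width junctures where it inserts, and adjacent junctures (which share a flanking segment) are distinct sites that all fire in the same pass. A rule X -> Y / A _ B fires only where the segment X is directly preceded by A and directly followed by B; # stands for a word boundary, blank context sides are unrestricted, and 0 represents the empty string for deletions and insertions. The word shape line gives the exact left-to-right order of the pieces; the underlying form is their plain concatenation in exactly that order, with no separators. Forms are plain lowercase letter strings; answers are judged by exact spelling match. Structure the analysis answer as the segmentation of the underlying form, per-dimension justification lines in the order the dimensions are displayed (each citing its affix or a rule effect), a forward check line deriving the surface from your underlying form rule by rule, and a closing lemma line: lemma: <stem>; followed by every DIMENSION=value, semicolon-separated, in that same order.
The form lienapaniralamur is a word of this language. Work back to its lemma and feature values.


underlying: li-enpani-rl-mur
GRD=zo - signalled by the affix -mur
VEL=lu - signalled by the affix li-
POLE=pa - signalled by the affix -rl
check: lienpanirlmur -> lienpanirlmur -> lienpanirlmur -> lienpanirlmur -> lienapaniralamur
lemma: enpani; GRD=zo; VEL=lu; POLE=pa


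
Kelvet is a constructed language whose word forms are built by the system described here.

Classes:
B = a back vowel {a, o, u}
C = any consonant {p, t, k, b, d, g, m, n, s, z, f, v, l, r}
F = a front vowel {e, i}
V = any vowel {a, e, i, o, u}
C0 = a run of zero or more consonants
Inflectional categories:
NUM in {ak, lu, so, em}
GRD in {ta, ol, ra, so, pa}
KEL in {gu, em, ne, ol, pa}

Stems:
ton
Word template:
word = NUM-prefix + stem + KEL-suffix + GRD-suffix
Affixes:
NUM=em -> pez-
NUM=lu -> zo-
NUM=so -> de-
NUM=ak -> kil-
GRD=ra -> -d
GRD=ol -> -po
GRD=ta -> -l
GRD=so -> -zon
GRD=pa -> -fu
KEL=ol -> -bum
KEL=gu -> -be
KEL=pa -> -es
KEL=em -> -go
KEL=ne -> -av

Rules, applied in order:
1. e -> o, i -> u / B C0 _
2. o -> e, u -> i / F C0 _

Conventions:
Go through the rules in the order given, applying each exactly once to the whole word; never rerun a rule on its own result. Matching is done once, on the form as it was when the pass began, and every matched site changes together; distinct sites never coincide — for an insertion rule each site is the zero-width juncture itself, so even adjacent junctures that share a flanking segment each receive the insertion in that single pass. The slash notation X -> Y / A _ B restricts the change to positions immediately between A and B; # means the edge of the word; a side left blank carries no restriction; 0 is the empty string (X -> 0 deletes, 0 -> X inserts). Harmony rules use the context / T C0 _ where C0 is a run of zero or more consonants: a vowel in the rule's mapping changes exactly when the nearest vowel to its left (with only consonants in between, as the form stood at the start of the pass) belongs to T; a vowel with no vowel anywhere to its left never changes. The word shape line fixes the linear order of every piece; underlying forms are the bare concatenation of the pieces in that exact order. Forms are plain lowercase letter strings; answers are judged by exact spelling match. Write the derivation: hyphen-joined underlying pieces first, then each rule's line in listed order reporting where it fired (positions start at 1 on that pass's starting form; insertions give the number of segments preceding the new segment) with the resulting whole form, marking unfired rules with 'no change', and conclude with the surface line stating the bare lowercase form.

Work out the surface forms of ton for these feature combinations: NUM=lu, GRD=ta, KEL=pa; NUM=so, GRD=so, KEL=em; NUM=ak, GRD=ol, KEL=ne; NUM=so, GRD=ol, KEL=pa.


cell NUM=lu, GRD=ta, KEL=pa:
underlying: zo-ton-es-l
1. e -> o, i -> u / B C0 _: fires at position(s) 6: zotonosl
2. o -> e, u -> i / F C0 _: no change
surface: zotonosl

cell NUM=so, GRD=so, KEL=em:
underlying: de-ton-go-zon
1. e -> o, i -> u / B C0 _: no change
2. o -> e, u -> i / F C0 _: fires at position(s) 4: detengozon
surface: detengozon

cell NUM=ak, GRD=ol, KEL=ne:
underlying: kil-ton-av-po
1. e -> o, i -> u / B C0 _: no change
2. o -> e, u -> i / F C0 _: fires at position(s) 5: kiltenavpo
surface: kiltenavpo

cell NUM=so, GRD=ol, KEL=pa:
underlying: de-ton-es-po
1. e -> o, i -> u / B C0 _: fires at position(s) 6: detonospo
2. o -> e, u -> i / F C0 _: fires at position(s) 4: detenospo
surface: detenospo


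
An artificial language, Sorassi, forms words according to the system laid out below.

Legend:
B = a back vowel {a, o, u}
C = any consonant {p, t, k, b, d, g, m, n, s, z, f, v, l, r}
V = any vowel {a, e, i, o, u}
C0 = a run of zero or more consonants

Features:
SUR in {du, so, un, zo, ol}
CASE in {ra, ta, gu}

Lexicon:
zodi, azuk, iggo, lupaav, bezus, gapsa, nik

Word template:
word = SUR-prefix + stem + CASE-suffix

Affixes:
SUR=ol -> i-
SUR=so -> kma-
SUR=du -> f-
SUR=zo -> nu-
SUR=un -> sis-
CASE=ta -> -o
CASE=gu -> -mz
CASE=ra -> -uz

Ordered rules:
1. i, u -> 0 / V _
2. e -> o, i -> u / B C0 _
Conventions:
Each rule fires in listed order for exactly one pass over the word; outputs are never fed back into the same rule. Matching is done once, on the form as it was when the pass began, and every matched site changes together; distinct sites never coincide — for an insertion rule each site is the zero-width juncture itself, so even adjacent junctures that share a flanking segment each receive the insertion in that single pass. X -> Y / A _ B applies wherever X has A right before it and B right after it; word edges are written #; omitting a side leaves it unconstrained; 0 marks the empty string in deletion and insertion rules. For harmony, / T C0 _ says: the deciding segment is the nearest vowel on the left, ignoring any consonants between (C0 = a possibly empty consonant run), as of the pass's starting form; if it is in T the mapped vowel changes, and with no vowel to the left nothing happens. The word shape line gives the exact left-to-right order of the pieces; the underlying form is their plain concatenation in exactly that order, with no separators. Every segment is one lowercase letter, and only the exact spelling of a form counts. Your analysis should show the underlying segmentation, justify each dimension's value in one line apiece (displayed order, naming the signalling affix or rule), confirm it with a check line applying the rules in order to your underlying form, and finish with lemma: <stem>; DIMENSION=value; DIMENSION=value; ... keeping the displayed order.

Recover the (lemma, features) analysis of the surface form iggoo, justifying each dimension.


underlying: i-iggo-o
SUR=ol - signalled by the affix i-
CASE=ta - signalled by the affix -o
check: iiggoo -> iggoo -> iggoo
lemma: iggo; SUR=ol; CASE=ta


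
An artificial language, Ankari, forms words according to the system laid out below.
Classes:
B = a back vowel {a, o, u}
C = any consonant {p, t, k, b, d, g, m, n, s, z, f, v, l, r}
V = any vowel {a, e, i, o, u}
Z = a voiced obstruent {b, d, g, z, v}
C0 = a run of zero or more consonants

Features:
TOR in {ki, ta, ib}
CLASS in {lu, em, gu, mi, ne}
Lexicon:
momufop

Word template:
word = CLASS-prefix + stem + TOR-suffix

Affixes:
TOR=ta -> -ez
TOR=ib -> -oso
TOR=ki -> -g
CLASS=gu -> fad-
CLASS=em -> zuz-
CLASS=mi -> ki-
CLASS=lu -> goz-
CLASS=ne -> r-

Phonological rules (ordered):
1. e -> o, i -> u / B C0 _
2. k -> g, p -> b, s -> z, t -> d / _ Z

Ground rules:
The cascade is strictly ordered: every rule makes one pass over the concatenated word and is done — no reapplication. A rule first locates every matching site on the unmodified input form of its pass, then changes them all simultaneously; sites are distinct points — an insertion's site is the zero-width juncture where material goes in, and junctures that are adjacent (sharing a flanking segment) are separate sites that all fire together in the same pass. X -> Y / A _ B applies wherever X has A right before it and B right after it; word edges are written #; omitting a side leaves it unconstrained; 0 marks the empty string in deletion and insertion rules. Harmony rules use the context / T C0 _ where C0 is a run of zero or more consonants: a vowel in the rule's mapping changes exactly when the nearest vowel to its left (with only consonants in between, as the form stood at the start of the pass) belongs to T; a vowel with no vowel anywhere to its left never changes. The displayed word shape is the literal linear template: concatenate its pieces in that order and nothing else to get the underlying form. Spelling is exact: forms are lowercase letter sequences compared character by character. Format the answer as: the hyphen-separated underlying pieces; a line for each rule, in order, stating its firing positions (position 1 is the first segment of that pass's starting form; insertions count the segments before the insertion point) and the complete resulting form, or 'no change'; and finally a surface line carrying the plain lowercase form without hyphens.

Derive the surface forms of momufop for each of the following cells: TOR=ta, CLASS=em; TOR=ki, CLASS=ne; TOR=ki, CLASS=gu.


cell TOR=ta, CLASS=em:
underlying: zuz-momufop-ez
1. e -> o, i -> u / B C0 _: fires at position(s) 11: zuzmomufopoz
2. k -> g, p -> b, s -> z, t -> d / _ Z: no change
surface: zuzmomufopoz

cell TOR=ki, CLASS=ne:
underlying: r-momufop-g
1. e -> o, i -> u / B C0 _: no change
2. k -> g, p -> b, s -> z, t -> d / _ Z: fires at position(s) 8: rmomufobg
surface: rmomufobg

cell TOR=ki, CLASS=gu:
underlying: fad-momufop-g
1. e -> o, i -> u / B C0 _: no change
2. k -> g, p -> b, s -> z, t -> d / _ Z: fires at position(s) 10: fadmomufobg
surface: fadmomufobg


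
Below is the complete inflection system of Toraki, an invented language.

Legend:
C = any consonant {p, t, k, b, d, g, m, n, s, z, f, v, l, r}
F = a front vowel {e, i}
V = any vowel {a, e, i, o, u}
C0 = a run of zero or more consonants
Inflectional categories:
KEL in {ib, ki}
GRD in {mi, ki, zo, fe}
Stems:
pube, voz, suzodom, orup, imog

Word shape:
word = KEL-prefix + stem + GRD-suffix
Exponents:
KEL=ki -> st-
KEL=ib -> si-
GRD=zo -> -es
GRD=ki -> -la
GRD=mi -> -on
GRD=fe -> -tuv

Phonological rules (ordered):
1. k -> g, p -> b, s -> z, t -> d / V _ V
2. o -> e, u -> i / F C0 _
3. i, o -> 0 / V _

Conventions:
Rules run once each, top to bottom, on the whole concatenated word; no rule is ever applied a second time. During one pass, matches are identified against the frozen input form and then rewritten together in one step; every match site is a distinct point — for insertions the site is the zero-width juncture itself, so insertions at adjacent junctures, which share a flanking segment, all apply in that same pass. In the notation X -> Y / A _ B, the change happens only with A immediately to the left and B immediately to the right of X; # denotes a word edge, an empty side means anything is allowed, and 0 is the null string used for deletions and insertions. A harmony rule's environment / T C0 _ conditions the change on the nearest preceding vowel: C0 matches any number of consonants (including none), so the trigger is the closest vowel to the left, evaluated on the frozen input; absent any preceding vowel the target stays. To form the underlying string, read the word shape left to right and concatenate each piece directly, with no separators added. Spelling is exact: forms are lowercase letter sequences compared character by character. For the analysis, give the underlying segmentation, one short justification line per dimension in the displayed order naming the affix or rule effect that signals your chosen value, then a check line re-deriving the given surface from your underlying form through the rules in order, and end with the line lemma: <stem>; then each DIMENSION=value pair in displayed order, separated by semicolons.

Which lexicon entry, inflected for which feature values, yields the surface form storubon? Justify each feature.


underlying: st-orup-on
KEL=ki - signalled by the affix st-
GRD=mi - signalled by the affix -on
check: storupon -> storubon -> storubon -> storubon
lemma: orup; KEL=ki; GRD=mi


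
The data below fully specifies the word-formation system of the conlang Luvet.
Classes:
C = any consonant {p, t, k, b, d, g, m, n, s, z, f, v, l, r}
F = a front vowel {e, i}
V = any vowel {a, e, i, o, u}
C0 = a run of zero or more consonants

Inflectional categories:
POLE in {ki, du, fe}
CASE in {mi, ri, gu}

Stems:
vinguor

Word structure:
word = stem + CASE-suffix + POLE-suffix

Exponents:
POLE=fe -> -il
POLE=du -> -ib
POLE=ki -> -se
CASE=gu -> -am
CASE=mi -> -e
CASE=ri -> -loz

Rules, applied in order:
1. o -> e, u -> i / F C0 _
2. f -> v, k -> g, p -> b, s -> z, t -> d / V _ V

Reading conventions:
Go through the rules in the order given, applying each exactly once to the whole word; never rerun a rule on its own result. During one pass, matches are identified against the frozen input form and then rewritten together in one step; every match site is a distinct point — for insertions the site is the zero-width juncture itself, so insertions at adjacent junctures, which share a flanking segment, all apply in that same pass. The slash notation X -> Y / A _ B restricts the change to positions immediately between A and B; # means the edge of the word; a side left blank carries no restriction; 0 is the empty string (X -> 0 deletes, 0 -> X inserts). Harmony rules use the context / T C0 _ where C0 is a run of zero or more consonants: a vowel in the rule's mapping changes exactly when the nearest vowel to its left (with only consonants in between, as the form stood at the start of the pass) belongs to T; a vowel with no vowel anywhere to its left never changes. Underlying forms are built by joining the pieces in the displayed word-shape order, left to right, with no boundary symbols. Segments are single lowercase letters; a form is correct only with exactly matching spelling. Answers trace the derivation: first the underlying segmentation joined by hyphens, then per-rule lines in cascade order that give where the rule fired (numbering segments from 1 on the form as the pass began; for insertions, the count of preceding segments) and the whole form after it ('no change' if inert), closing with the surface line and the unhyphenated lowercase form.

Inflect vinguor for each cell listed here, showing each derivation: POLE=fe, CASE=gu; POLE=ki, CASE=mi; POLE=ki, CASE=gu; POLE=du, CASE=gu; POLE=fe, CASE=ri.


cell POLE=fe, CASE=gu:
underlying: vinguor-am-il
1. o -> e, u -> i / F C0 _: fires at position(s) 5: vingioramil
2. f -> v, k -> g, p -> b, s -> z, t -> d / V _ V: no change
surface: vingioramil

cell POLE=ki, CASE=mi:
underlying: vinguor-e-se
1. o -> e, u -> i / F C0 _: fires at position(s) 5: vingiorese
2. f -> v, k -> g, p -> b, s -> z, t -> d / V _ V: fires at position(s) 9: vingioreze
surface: vingioreze

cell POLE=ki, CASE=gu:
underlying: vinguor-am-se
1. o -> e, u -> i / F C0 _: fires at position(s) 5: vingioramse
2. f -> v, k -> g, p -> b, s -> z, t -> d / V _ V: no change
surface: vingioramse

cell POLE=du, CASE=gu:
underlying: vinguor-am-ib
1. o -> e, u -> i / F C0 _: fires at position(s) 5: vingioramib
2. f -> v, k -> g, p -> b, s -> z, t -> d / V _ V: no change
surface: vingioramib

cell POLE=fe, CASE=ri:
underlying: vinguor-loz-il
1. o -> e, u -> i / F C0 _: fires at position(s) 5: vingiorlozil
2. f -> v, k -> g, p -> b, s -> z, t -> d / V _ V: no change
surface: vingiorlozil


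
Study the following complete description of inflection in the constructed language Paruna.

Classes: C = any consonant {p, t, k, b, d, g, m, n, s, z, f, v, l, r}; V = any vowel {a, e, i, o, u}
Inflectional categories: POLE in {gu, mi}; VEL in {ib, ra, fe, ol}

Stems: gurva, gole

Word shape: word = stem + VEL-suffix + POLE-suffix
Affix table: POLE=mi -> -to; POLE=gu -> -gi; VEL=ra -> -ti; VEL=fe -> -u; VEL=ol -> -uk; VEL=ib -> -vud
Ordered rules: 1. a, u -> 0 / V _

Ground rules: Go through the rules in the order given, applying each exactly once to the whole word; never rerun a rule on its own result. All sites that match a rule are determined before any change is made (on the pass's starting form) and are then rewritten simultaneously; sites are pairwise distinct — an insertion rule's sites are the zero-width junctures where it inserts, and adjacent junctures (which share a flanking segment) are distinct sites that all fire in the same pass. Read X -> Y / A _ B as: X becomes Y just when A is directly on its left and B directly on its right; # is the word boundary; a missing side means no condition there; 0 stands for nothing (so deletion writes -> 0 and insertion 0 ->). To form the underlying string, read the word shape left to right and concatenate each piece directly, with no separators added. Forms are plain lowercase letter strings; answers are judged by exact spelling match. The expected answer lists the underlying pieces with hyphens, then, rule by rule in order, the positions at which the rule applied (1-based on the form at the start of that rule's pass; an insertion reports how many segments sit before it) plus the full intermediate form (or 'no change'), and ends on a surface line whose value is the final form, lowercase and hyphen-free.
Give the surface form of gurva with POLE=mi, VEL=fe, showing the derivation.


underlying: gurva-u-to
1. a, u -> 0 / V _: fires at position(s) 6: gurvato
surface: gurvato
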